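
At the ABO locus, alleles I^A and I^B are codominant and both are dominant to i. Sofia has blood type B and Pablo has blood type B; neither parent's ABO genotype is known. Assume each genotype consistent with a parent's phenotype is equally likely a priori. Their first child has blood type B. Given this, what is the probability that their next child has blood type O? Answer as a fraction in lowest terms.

Possible genotypes: Sofia ∈ {I^B I^B, I^B i}; Pablo ∈ {I^B I^B, I^B i}.
Weight each parental genotype pair by prior × P(type-B child):
  I^B I^B × I^B I^B: posterior weight 4/15; P(next child type O) = 0.
  I^B I^B × I^B i: posterior weight 4/15; P(next child type O) = 0.
  I^B i × I^B I^B: posterior weight 4/15; P(next child type O) = 0.
  I^B i × I^B i: posterior weight 1/5; P(next child type O) = 1/4.
Weighted sum = 1/20.

1/20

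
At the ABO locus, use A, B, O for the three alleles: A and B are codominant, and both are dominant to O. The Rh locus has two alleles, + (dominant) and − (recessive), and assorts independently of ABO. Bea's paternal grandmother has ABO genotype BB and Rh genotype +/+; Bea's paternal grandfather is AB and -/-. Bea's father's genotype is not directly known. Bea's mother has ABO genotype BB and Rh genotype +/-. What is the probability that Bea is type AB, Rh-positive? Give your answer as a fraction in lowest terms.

Bea's father's ABO genotype from BB × AB: 1/2 AB, 1/2 BB.
Crossing each possibility with the mother BB and summing P(type AB): 1/2·1/2 + 1/2·0 = 1/4.
Similarly for Rh via the father's Rh distribution: P(Rh+) = 3/4.
Independent loci: 1/4 × 3/4 = 3/16.

3/16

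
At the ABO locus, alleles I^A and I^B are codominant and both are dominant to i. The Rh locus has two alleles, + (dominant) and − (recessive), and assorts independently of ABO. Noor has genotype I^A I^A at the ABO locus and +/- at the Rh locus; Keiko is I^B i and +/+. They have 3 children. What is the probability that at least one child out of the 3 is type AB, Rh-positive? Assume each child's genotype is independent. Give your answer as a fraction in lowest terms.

7/8

ABO cross I^A I^A × I^B i → 1/2 A, 1/2 AB.
Rh cross +/- × +/+ → 1 Rh+; so P(type AB, Rh-positive) = 1/2 × 1 = 1/2 per child.
P(none) = (1/2)^3 = 1/8; P(at least one) = 1 − 1/8 = 7/8.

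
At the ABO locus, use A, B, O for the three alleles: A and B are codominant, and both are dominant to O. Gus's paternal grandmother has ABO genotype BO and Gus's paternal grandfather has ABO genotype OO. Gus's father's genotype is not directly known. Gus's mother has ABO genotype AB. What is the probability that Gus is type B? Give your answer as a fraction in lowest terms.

1/2

Gus's father's ABO genotype from BO × OO: 1/2 BO, 1/2 OO.
Crossing each possibility with the mother AB and summing P(type B): 1/2·1/2 + 1/2·1/2 = 1/2.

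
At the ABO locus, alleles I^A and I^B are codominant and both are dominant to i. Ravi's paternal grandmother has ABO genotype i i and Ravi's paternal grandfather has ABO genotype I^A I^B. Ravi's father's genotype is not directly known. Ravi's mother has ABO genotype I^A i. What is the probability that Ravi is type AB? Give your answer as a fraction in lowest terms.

Ravi's father's ABO genotype from i i × I^A I^B: 1/2 I^A i, 1/2 I^B i.
Crossing each possibility with the mother I^A i and summing P(type AB): 1/2·0 + 1/2·1/4 = 1/8.

1/8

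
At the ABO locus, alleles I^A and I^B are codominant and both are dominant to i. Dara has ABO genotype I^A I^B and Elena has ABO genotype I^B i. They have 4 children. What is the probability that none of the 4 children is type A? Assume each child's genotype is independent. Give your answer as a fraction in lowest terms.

ABO cross I^A I^B × I^B i → 1/4 A, 1/2 B, 1/4 AB.
So P(type A) = 1/4 per child.
P(not type A) = 3/4 for one child; (3/4)^4 = 81/256.

81/256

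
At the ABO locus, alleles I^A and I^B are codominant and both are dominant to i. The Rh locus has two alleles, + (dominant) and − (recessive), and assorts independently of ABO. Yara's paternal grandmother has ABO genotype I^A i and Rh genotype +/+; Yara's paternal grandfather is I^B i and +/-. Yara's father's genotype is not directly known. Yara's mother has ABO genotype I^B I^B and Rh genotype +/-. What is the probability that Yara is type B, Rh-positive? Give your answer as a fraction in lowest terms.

21/32

Yara's father's ABO genotype from I^A i × I^B i: 1/4 I^A I^B, 1/4 I^A i, 1/4 I^B i, 1/4 i i.
Crossing each possibility with the mother I^B I^B and summing P(type B): 1/4·1/2 + 1/4·1/2 + 1/4·1 + 1/4·1 = 3/4.
Similarly for Rh via the father's Rh distribution: P(Rh+) = 7/8.
Independent loci: 3/4 × 7/8 = 21/32.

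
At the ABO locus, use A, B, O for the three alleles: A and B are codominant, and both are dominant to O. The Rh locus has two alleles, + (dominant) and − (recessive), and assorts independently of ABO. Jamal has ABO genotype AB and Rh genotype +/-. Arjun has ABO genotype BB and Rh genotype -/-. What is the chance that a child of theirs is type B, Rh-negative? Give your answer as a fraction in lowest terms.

1/4

ABO cross AB × BB → offspring phenotypes: 1/2 B, 1/2 AB.
Rh cross +/- × -/- → 1/2 Rh+, 1/2 Rh-.
Independent loci: P(type B, Rh-negative) = 1/2 × 1/2 = 1/4.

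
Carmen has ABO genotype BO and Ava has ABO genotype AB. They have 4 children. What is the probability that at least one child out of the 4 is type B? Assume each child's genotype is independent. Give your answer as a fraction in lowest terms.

15/16

ABO cross BO × AB → 1/4 A, 1/2 B, 1/4 AB.
So P(type B) = 1/2 per child.
P(none) = (1/2)^4 = 1/16; P(at least one) = 1 − 1/16 = 15/16.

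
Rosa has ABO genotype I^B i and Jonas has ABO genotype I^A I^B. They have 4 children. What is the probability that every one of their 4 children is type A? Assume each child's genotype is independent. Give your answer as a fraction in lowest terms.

1/256

ABO cross I^B i × I^A I^B → 1/4 A, 1/2 B, 1/4 AB.
So P(type A) = 1/4 per child.
All 4 independent: (1/4)^4 = 1/256.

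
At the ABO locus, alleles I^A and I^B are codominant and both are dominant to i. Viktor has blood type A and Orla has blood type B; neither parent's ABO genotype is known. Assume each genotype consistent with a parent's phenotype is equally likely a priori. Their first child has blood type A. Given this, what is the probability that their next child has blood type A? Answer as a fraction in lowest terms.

Possible genotypes: Viktor ∈ {I^A I^A, I^A i}; Orla ∈ {I^B I^B, I^B i}.
Weight each parental genotype pair by prior × P(type-A child):
  I^A I^A × I^B i: posterior weight 2/3; P(next child type A) = 1/2.
  I^A i × I^B i: posterior weight 1/3; P(next child type A) = 1/4.
Weighted sum = 5/12.

5/12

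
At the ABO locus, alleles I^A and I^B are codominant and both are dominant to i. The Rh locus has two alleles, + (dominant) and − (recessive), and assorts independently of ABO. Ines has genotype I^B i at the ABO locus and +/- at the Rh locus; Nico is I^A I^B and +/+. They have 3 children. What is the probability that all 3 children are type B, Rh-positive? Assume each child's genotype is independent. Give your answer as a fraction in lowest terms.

1/8

ABO cross I^B i × I^A I^B → 1/4 A, 1/2 B, 1/4 AB.
Rh cross +/- × +/+ → 1 Rh+; so P(type B, Rh-positive) = 1/2 × 1 = 1/2 per child.
All 3 independent: (1/2)^3 = 1/8.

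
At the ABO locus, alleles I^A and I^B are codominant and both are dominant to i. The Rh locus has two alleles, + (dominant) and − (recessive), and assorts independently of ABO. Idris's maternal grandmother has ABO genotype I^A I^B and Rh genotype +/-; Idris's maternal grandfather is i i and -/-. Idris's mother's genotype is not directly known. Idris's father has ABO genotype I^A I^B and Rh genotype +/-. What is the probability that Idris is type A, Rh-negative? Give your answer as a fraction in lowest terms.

9/64

Idris's mother's ABO genotype from I^A I^B × i i: 1/2 I^A i, 1/2 I^B i.
Crossing each possibility with the father I^A I^B and summing P(type A): 1/2·1/2 + 1/2·1/4 = 3/8.
Similarly for Rh via the mother's Rh distribution: P(Rh-) = 3/8.
Independent loci: 3/8 × 3/8 = 9/64.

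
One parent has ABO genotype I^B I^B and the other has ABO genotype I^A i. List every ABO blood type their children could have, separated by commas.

Gametes from I^B I^B × I^A i give offspring ABO genotypes I^A I^B, I^B i, i.e. phenotypes B, AB.

B, AB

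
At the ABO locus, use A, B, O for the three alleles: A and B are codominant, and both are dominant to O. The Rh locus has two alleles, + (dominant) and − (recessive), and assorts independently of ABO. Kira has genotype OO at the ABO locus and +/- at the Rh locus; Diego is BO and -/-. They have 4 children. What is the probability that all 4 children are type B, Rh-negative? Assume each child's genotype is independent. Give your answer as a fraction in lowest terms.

1/256

ABO cross OO × BO → 1/2 O, 1/2 B.
Rh cross +/- × -/- → 1/2 Rh+, 1/2 Rh-; so P(type B, Rh-negative) = 1/2 × 1/2 = 1/4 per child.
All 4 independent: (1/4)^4 = 1/256.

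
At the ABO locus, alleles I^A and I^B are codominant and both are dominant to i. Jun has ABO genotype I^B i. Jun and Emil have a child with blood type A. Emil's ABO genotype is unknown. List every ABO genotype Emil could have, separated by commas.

For each candidate genotype of Emil, check whether crossing it with I^B i can produce every observed child phenotype.
  I^A I^A → possible child types {A, AB} ✓
  I^A I^B → possible child types {A, B, AB} ✓
  I^A i → possible child types {O, A, B, AB} ✓
  I^B I^B → possible child types {B} ✗
  I^B i → possible child types {O, B} ✗
  i i → possible child types {O, B} ✗

I^A I^A, I^A I^B, I^A i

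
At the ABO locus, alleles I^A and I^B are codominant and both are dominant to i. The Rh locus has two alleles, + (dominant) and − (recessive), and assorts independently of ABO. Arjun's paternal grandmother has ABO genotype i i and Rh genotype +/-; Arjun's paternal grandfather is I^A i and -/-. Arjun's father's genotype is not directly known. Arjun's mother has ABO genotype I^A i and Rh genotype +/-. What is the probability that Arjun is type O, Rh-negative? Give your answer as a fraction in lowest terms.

Arjun's father's ABO genotype from i i × I^A i: 1/2 I^A i, 1/2 i i.
Crossing each possibility with the mother I^A i and summing P(type O): 1/2·1/4 + 1/2·1/2 = 3/8.
Similarly for Rh via the father's Rh distribution: P(Rh-) = 3/8.
Independent loci: 3/8 × 3/8 = 9/64.

9/64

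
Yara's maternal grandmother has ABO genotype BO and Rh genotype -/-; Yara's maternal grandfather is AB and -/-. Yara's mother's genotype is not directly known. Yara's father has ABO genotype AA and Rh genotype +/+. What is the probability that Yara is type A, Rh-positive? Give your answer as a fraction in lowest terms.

1/2

Yara's mother's ABO genotype from BO × AB: 1/4 AB, 1/4 AO, 1/4 BB, 1/4 BO.
Crossing each possibility with the father AA and summing P(type A): 1/4·1/2 + 1/4·1 + 1/4·0 + 1/4·1/2 = 1/2.
Similarly for Rh via the mother's Rh distribution: P(Rh+) = 1.
Independent loci: 1/2 × 1 = 1/2.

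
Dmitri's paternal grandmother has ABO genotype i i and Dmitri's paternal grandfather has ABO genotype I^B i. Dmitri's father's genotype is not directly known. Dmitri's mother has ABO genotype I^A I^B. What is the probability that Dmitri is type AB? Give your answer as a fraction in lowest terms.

Dmitri's father's ABO genotype from i i × I^B i: 1/2 I^B i, 1/2 i i.
Crossing each possibility with the mother I^A I^B and summing P(type AB): 1/2·1/4 + 1/2·0 = 1/8.

1/8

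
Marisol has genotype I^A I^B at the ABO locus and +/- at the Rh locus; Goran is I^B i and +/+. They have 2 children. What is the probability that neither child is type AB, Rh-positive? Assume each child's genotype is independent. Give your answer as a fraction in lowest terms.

ABO cross I^A I^B × I^B i → 1/4 A, 1/2 B, 1/4 AB.
Rh cross +/- × +/+ → 1 Rh+; so P(type AB, Rh-positive) = 1/4 × 1 = 1/4 per child.
P(not type AB, Rh-positive) = 3/4 for one child; (3/4)^2 = 9/16.

9/16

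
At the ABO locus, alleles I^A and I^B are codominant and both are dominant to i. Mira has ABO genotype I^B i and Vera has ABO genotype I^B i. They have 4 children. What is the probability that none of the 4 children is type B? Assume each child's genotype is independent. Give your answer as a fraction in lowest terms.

1/256

ABO cross I^B i × I^B i → 1/4 O, 3/4 B.
So P(type B) = 3/4 per child.
P(not type B) = 1/4 for one child; (1/4)^4 = 1/256.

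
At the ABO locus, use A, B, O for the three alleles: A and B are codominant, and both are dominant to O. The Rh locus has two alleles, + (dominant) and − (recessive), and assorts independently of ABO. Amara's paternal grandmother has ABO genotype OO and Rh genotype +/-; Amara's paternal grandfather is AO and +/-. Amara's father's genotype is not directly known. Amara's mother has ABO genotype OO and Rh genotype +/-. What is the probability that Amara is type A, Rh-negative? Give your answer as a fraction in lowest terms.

1/16

Amara's father's ABO genotype from OO × AO: 1/2 AO, 1/2 OO.
Crossing each possibility with the mother OO and summing P(type A): 1/2·1/2 + 1/2·0 = 1/4.
Similarly for Rh via the father's Rh distribution: P(Rh-) = 1/4.
Independent loci: 1/4 × 1/4 = 1/16.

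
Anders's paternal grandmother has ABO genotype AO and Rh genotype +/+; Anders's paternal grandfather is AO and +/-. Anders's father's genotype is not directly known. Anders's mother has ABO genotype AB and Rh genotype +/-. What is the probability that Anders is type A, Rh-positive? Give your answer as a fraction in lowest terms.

Anders's father's ABO genotype from AO × AO: 1/4 AA, 1/2 AO, 1/4 OO.
Crossing each possibility with the mother AB and summing P(type A): 1/4·1/2 + 1/2·1/2 + 1/4·1/2 = 1/2.
Similarly for Rh via the father's Rh distribution: P(Rh+) = 7/8.
Independent loci: 1/2 × 7/8 = 7/16.

7/16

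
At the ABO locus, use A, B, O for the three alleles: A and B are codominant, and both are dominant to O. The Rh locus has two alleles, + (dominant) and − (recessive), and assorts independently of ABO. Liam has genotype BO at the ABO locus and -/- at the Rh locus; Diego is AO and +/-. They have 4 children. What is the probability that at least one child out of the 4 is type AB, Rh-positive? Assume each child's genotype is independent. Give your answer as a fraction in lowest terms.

1695/4096

ABO cross BO × AO → 1/4 O, 1/4 A, 1/4 B, 1/4 AB.
Rh cross -/- × +/- → 1/2 Rh+, 1/2 Rh-; so P(type AB, Rh-positive) = 1/4 × 1/2 = 1/8 per child.
P(none) = (7/8)^4 = 2401/4096; P(at least one) = 1 − 2401/4096 = 1695/4096.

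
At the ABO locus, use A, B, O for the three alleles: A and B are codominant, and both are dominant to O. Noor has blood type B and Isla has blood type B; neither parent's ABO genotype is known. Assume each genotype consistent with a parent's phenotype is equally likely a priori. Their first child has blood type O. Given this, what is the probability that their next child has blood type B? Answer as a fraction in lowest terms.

3/4

Possible genotypes: Noor ∈ {BB, BO}; Isla ∈ {BB, BO}.
Weight each parental genotype pair by prior × P(type-O child):
  BO × BO: posterior weight 1; P(next child type B) = 3/4.
Weighted sum = 3/4.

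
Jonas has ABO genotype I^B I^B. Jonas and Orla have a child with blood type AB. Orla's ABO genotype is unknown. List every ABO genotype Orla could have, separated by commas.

For each candidate genotype of Orla, check whether crossing it with I^B I^B can produce every observed child phenotype.
  I^A I^A → possible child types {AB} ✓
  I^A I^B → possible child types {B, AB} ✓
  I^A i → possible child types {B, AB} ✓
  I^B I^B → possible child types {B} ✗
  I^B i → possible child types {B} ✗
  i i → possible child types {B} ✗

I^A I^A, I^A I^B, I^A i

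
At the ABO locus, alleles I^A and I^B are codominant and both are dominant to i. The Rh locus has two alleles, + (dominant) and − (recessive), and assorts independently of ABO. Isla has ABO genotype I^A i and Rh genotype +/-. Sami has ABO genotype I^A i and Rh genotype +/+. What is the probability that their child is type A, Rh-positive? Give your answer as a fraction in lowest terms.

3/4

ABO cross I^A i × I^A i → offspring phenotypes: 1/4 O, 3/4 A.
Rh cross +/- × +/+ → 1 Rh+.
Independent loci: P(type A, Rh-positive) = 3/4 × 1 = 3/4.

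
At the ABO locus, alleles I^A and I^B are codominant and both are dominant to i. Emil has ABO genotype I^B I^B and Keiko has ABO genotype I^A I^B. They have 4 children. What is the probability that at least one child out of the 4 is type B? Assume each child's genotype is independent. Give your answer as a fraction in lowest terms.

ABO cross I^B I^B × I^A I^B → 1/2 B, 1/2 AB.
So P(type B) = 1/2 per child.
P(none) = (1/2)^4 = 1/16; P(at least one) = 1 − 1/16 = 15/16.

15/16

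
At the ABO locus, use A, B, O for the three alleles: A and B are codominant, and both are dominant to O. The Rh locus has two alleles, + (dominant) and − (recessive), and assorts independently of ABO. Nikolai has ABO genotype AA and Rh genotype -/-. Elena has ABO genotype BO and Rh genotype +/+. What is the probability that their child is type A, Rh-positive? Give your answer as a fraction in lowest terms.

ABO cross AA × BO → offspring phenotypes: 1/2 A, 1/2 AB.
Rh cross -/- × +/+ → 1 Rh+.
Independent loci: P(type A, Rh-positive) = 1/2 × 1 = 1/2.

1/2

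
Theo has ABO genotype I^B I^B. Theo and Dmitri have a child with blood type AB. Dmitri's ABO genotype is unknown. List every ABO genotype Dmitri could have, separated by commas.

For each candidate genotype of Dmitri, check whether crossing it with I^B I^B can produce every observed child phenotype.
  I^A I^A → possible child types {AB} ✓
  I^A I^B → possible child types {B, AB} ✓
  I^A i → possible child types {B, AB} ✓
  I^B I^B → possible child types {B} ✗
  I^B i → possible child types {B} ✗
  i i → possible child types {B} ✗

I^A I^A, I^A I^B, I^A i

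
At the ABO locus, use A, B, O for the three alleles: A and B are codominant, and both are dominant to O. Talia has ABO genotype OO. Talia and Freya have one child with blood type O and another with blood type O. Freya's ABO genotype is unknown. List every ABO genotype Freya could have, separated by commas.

For each candidate genotype of Freya, check whether crossing it with OO can produce every observed child phenotype.
  AA → possible child types {A} ✗
  AB → possible child types {A, B} ✗
  AO → possible child types {O, A} ✓
  BB → possible child types {B} ✗
  BO → possible child types {O, B} ✓
  OO → possible child types {O} ✓

AO, BO, OO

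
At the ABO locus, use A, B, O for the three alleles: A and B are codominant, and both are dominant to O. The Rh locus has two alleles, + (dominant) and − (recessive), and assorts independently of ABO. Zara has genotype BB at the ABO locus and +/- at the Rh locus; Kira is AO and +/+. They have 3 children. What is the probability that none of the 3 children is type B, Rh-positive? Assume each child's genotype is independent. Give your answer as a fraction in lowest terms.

ABO cross BB × AO → 1/2 B, 1/2 AB.
Rh cross +/- × +/+ → 1 Rh+; so P(type B, Rh-positive) = 1/2 × 1 = 1/2 per child.
P(not type B, Rh-positive) = 1/2 for one child; (1/2)^3 = 1/8.

1/8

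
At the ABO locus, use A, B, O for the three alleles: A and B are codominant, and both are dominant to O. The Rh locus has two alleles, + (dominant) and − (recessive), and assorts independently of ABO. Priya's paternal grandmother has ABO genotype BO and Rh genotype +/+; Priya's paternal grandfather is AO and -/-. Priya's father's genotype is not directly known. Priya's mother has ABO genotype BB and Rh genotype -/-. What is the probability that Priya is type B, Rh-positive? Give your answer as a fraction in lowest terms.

Priya's father's ABO genotype from BO × AO: 1/4 AB, 1/4 AO, 1/4 BO, 1/4 OO.
Crossing each possibility with the mother BB and summing P(type B): 1/4·1/2 + 1/4·1/2 + 1/4·1 + 1/4·1 = 3/4.
Similarly for Rh via the father's Rh distribution: P(Rh+) = 1/2.
Independent loci: 3/4 × 1/2 = 3/8.

3/8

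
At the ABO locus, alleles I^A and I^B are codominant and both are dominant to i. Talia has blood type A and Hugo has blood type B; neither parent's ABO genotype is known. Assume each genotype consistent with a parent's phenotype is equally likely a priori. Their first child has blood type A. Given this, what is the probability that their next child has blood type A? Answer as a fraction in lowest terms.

5/12

Possible genotypes: Talia ∈ {I^A I^A, I^A i}; Hugo ∈ {I^B I^B, I^B i}.
Weight each parental genotype pair by prior × P(type-A child):
  I^A I^A × I^B i: posterior weight 2/3; P(next child type A) = 1/2.
  I^A i × I^B i: posterior weight 1/3; P(next child type A) = 1/4.
Weighted sum = 5/12.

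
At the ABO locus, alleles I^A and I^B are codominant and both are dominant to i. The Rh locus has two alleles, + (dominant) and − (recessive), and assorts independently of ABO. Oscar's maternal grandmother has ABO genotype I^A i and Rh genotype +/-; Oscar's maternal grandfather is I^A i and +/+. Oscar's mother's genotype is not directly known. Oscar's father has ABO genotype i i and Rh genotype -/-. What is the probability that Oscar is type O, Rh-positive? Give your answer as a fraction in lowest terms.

Oscar's mother's ABO genotype from I^A i × I^A i: 1/4 I^A I^A, 1/2 I^A i, 1/4 i i.
Crossing each possibility with the father i i and summing P(type O): 1/4·0 + 1/2·1/2 + 1/4·1 = 1/2.
Similarly for Rh via the mother's Rh distribution: P(Rh+) = 3/4.
Independent loci: 1/2 × 3/4 = 3/8.

3/8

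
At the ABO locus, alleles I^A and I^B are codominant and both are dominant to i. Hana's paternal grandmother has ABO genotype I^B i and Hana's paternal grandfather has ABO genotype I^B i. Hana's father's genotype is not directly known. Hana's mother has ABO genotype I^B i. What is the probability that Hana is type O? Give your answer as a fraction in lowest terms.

Hana's father's ABO genotype from I^B i × I^B i: 1/4 I^B I^B, 1/2 I^B i, 1/4 i i.
Crossing each possibility with the mother I^B i and summing P(type O): 1/4·0 + 1/2·1/4 + 1/4·1/2 = 1/4.

1/4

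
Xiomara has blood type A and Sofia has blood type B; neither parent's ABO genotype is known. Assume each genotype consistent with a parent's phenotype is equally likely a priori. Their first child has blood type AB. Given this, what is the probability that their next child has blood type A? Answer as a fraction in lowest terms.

5/36

Possible genotypes: Xiomara ∈ {AA, AO}; Sofia ∈ {BB, BO}.
Weight each parental genotype pair by prior × P(type-AB child):
  AA × BB: posterior weight 4/9; P(next child type A) = 0.
  AA × BO: posterior weight 2/9; P(next child type A) = 1/2.
  AO × BB: posterior weight 2/9; P(next child type A) = 0.
  AO × BO: posterior weight 1/9; P(next child type A) = 1/4.
Weighted sum = 5/36.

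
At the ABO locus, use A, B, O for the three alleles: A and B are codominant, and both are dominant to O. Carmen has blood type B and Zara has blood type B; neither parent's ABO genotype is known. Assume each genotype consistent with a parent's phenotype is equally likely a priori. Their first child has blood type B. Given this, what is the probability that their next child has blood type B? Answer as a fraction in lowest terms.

Possible genotypes: Carmen ∈ {BB, BO}; Zara ∈ {BB, BO}.
Weight each parental genotype pair by prior × P(type-B child):
  BB × BB: posterior weight 4/15; P(next child type B) = 1.
  BB × BO: posterior weight 4/15; P(next child type B) = 1.
  BO × BB: posterior weight 4/15; P(next child type B) = 1.
  BO × BO: posterior weight 1/5; P(next child type B) = 3/4.
Weighted sum = 19/20.

19/20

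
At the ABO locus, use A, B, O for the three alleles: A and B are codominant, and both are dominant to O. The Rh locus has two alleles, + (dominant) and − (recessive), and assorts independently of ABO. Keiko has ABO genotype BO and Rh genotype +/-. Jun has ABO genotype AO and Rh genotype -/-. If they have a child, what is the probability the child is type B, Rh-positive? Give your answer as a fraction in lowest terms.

ABO cross BO × AO → offspring phenotypes: 1/4 O, 1/4 A, 1/4 B, 1/4 AB.
Rh cross +/- × -/- → 1/2 Rh+, 1/2 Rh-.
Independent loci: P(type B, Rh-positive) = 1/4 × 1/2 = 1/8.

1/8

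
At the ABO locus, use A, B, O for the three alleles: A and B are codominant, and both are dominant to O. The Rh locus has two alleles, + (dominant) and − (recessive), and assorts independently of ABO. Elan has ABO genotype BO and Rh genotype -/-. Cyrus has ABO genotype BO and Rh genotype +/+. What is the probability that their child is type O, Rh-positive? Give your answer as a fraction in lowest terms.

ABO cross BO × BO → offspring phenotypes: 1/4 O, 3/4 B.
Rh cross -/- × +/+ → 1 Rh+.
Independent loci: P(type O, Rh-positive) = 1/4 × 1 = 1/4.

1/4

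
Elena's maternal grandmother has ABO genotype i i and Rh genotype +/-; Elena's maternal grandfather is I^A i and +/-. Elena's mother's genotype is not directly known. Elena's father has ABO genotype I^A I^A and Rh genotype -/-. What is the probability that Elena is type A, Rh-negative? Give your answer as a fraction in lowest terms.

1/2

Elena's mother's ABO genotype from i i × I^A i: 1/2 I^A i, 1/2 i i.
Crossing each possibility with the father I^A I^A and summing P(type A): 1/2·1 + 1/2·1 = 1.
Similarly for Rh via the mother's Rh distribution: P(Rh-) = 1/2.
Independent loci: 1 × 1/2 = 1/2.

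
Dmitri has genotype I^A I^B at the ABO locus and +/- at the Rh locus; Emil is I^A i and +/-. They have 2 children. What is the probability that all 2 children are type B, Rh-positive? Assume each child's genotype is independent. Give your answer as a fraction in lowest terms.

ABO cross I^A I^B × I^A i → 1/2 A, 1/4 B, 1/4 AB.
Rh cross +/- × +/- → 3/4 Rh+, 1/4 Rh-; so P(type B, Rh-positive) = 1/4 × 3/4 = 3/16 per child.
All 2 independent: (3/16)^2 = 9/256.

9/256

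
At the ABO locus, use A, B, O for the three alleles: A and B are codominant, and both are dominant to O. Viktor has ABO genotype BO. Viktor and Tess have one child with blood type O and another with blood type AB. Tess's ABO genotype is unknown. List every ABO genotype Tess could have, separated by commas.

AO

For each candidate genotype of Tess, check whether crossing it with BO can produce every observed child phenotype.
  AA → possible child types {A, AB} ✗
  AB → possible child types {A, B, AB} ✗
  AO → possible child types {O, A, B, AB} ✓
  BB → possible child types {B} ✗
  BO → possible child types {O, B} ✗
  OO → possible child types {O, B} ✗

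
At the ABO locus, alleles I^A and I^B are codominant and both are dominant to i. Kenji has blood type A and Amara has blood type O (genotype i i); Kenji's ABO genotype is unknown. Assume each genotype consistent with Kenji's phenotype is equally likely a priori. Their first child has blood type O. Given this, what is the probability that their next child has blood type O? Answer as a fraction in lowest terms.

1/2

Possible genotypes: Kenji ∈ {I^A I^A, I^A i}; Amara ∈ {i i}.
Weight each parental genotype pair by prior × P(type-O child):
  I^A i × i i: posterior weight 1; P(next child type O) = 1/2.
Weighted sum = 1/2.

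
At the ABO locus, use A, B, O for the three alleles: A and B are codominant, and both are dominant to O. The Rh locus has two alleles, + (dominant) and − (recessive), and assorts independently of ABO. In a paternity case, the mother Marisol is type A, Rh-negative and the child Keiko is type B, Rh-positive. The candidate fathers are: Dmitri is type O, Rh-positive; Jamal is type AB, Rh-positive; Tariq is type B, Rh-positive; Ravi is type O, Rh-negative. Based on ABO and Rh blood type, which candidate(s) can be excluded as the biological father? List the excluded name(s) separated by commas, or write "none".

Dmitri, Ravi

A candidate is excluded only if no genotype consistent with his phenotype could produce a type B, Rh-positive child with a type A, Rh-negative mother.
Dmitri (type O, Rh+): no genotype consistent with that phenotype can produce a type-B Rh+ child with a type-A mother.
Ravi (type O, Rh-): no genotype consistent with that phenotype can produce a type-B Rh+ child with a type-A mother.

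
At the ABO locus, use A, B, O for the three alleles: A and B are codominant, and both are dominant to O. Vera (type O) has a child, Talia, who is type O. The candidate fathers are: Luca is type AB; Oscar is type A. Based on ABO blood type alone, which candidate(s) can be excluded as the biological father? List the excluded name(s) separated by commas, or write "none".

A candidate is excluded only if no genotype consistent with his phenotype could produce a type O child with a type O mother.
Luca (type AB): no genotype consistent with that phenotype can produce a type-O child with a type-O mother.

Luca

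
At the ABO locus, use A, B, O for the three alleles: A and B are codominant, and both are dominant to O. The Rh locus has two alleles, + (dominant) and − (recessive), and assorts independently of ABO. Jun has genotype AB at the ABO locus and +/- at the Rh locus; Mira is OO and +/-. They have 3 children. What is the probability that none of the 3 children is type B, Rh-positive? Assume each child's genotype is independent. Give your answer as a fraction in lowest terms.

ABO cross AB × OO → 1/2 A, 1/2 B.
Rh cross +/- × +/- → 3/4 Rh+, 1/4 Rh-; so P(type B, Rh-positive) = 1/2 × 3/4 = 3/8 per child.
P(not type B, Rh-positive) = 5/8 for one child; (5/8)^3 = 125/512.

125/512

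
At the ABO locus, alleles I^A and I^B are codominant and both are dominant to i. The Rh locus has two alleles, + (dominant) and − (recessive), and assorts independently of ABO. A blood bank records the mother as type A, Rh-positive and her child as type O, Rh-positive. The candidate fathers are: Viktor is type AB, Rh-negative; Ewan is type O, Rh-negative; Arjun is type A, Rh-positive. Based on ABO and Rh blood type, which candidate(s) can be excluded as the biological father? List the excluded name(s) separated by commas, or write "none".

Viktor

A candidate is excluded only if no genotype consistent with his phenotype could produce a type O, Rh-positive child with a type A, Rh-positive mother.
Viktor (type AB, Rh-): no genotype consistent with that phenotype can produce a type-O Rh+ child with a type-A mother.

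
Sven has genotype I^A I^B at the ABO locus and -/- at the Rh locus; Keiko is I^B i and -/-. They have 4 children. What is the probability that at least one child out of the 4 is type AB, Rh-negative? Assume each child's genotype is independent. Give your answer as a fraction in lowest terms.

175/256

ABO cross I^A I^B × I^B i → 1/4 A, 1/2 B, 1/4 AB.
Rh cross -/- × -/- → 1 Rh-; so P(type AB, Rh-negative) = 1/4 × 1 = 1/4 per child.
P(none) = (3/4)^4 = 81/256; P(at least one) = 1 − 81/256 = 175/256.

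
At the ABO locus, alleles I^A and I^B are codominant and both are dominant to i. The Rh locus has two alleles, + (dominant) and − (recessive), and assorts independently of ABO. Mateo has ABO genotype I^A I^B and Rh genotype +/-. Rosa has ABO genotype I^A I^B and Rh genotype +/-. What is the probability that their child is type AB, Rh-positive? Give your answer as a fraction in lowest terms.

ABO cross I^A I^B × I^A I^B → offspring phenotypes: 1/4 A, 1/4 B, 1/2 AB.
Rh cross +/- × +/- → 3/4 Rh+, 1/4 Rh-.
Independent loci: P(type AB, Rh-positive) = 1/2 × 3/4 = 3/8.

3/8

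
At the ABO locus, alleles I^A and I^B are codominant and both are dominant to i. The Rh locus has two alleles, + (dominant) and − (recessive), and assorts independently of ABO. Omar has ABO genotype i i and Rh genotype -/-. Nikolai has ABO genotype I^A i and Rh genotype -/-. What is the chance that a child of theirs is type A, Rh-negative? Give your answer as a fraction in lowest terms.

ABO cross i i × I^A i → offspring phenotypes: 1/2 O, 1/2 A.
Rh cross -/- × -/- → 1 Rh-.
Independent loci: P(type A, Rh-negative) = 1/2 × 1 = 1/2.

1/2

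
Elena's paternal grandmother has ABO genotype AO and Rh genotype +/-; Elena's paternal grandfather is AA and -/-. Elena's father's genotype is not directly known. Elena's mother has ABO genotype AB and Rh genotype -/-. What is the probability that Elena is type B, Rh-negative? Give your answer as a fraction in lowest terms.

Elena's father's ABO genotype from AO × AA: 1/2 AA, 1/2 AO.
Crossing each possibility with the mother AB and summing P(type B): 1/2·0 + 1/2·1/4 = 1/8.
Similarly for Rh via the father's Rh distribution: P(Rh-) = 3/4.
Independent loci: 1/8 × 3/4 = 3/32.

3/32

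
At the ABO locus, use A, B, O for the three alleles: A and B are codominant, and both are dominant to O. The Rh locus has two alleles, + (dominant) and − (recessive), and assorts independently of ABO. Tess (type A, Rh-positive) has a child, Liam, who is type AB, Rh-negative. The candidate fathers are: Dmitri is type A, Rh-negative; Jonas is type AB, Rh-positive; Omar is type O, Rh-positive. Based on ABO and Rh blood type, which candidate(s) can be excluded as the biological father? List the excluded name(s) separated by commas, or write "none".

Dmitri, Omar

A candidate is excluded only if no genotype consistent with his phenotype could produce a type AB, Rh-negative child with a type A, Rh-positive mother.
Dmitri (type A, Rh-): no genotype consistent with that phenotype can produce a type-AB Rh- child with a type-A mother.
Omar (type O, Rh+): no genotype consistent with that phenotype can produce a type-AB Rh- child with a type-A mother.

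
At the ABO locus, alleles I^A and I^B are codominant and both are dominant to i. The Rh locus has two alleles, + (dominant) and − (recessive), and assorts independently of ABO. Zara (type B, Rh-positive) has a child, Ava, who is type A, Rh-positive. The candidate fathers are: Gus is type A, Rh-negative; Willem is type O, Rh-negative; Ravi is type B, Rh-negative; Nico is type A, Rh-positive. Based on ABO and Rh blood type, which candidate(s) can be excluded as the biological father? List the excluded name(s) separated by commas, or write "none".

A candidate is excluded only if no genotype consistent with his phenotype could produce a type A, Rh-positive child with a type B, Rh-positive mother.
Willem (type O, Rh-): no genotype consistent with that phenotype can produce a type-A Rh+ child with a type-B mother.
Ravi (type B, Rh-): no genotype consistent with that phenotype can produce a type-A Rh+ child with a type-B mother.

Willem, Ravi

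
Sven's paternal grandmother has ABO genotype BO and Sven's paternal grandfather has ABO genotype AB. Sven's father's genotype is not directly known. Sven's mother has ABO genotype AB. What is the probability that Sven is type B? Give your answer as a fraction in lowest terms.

3/8

Sven's father's ABO genotype from BO × AB: 1/4 AB, 1/4 AO, 1/4 BB, 1/4 BO.
Crossing each possibility with the mother AB and summing P(type B): 1/4·1/4 + 1/4·1/4 + 1/4·1/2 + 1/4·1/2 = 3/8.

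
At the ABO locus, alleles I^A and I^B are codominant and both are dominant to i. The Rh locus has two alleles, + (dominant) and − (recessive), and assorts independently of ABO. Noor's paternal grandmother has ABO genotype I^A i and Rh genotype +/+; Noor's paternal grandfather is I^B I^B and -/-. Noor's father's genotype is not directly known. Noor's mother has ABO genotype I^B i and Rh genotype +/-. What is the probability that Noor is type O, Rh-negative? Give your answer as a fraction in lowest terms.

1/32

Noor's father's ABO genotype from I^A i × I^B I^B: 1/2 I^A I^B, 1/2 I^B i.
Crossing each possibility with the mother I^B i and summing P(type O): 1/2·0 + 1/2·1/4 = 1/8.
Similarly for Rh via the father's Rh distribution: P(Rh-) = 1/4.
Independent loci: 1/8 × 1/4 = 1/32.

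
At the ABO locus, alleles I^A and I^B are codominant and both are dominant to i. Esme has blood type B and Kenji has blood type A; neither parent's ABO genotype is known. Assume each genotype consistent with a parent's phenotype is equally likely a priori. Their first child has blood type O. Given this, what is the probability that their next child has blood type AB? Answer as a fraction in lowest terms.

Possible genotypes: Esme ∈ {I^B I^B, I^B i}; Kenji ∈ {I^A I^A, I^A i}.
Weight each parental genotype pair by prior × P(type-O child):
  I^B i × I^A i: posterior weight 1; P(next child type AB) = 1/4.
Weighted sum = 1/4.

1/4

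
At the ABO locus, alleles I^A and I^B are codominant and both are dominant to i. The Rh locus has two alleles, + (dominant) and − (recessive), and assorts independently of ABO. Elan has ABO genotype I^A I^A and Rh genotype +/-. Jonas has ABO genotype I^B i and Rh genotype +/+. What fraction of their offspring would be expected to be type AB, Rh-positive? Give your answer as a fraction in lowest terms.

ABO cross I^A I^A × I^B i → offspring phenotypes: 1/2 A, 1/2 AB.
Rh cross +/- × +/+ → 1 Rh+.
Independent loci: P(type AB, Rh-positive) = 1/2 × 1 = 1/2.

1/2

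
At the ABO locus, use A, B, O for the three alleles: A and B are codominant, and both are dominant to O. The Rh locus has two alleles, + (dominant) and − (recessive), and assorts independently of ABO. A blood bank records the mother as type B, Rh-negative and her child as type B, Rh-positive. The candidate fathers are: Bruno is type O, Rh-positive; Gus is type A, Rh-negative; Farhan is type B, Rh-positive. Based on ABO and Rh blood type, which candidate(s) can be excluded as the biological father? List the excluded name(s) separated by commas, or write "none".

A candidate is excluded only if no genotype consistent with his phenotype could produce a type B, Rh-positive child with a type B, Rh-negative mother.
Gus (type A, Rh-): no genotype consistent with that phenotype can produce a type-B Rh+ child with a type-B mother.

Gus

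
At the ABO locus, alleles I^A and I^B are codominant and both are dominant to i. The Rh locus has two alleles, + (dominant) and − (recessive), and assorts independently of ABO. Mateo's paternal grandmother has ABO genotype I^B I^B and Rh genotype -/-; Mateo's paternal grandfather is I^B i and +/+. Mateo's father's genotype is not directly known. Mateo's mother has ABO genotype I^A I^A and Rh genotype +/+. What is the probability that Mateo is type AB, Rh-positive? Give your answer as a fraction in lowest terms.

3/4

Mateo's father's ABO genotype from I^B I^B × I^B i: 1/2 I^B I^B, 1/2 I^B i.
Crossing each possibility with the mother I^A I^A and summing P(type AB): 1/2·1 + 1/2·1/2 = 3/4.
Similarly for Rh via the father's Rh distribution: P(Rh+) = 1.
Independent loci: 3/4 × 1 = 3/4.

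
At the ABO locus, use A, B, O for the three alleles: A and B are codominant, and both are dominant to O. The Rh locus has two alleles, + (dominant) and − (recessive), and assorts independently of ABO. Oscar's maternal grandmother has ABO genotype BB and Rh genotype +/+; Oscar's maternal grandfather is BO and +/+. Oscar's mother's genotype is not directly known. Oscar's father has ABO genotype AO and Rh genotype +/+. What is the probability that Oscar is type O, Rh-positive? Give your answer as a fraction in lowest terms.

1/8

Oscar's mother's ABO genotype from BB × BO: 1/2 BB, 1/2 BO.
Crossing each possibility with the father AO and summing P(type O): 1/2·0 + 1/2·1/4 = 1/8.
Similarly for Rh via the mother's Rh distribution: P(Rh+) = 1.
Independent loci: 1/8 × 1 = 1/8.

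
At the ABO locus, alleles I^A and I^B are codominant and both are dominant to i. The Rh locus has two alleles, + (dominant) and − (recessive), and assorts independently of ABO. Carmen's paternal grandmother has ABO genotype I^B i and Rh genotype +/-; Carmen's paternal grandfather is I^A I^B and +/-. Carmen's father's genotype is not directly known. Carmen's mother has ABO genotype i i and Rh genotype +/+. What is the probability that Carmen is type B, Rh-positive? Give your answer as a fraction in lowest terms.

1/2

Carmen's father's ABO genotype from I^B i × I^A I^B: 1/4 I^A I^B, 1/4 I^A i, 1/4 I^B I^B, 1/4 I^B i.
Crossing each possibility with the mother i i and summing P(type B): 1/4·1/2 + 1/4·0 + 1/4·1 + 1/4·1/2 = 1/2.
Similarly for Rh via the father's Rh distribution: P(Rh+) = 1.
Independent loci: 1/2 × 1 = 1/2.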